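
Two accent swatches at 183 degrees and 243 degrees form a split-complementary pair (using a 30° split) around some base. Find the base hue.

33°

The accents sit 30° either side of the complement, so the complement is their short-arc midpoint on the wheel.
Short-arc midpoint of 183° and 243°: 213°.
Base is 180° from the complement: 213 − 180 = 33°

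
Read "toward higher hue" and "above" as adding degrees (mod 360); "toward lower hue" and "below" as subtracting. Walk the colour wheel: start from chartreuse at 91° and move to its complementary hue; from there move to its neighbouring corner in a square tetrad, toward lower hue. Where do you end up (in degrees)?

complement +180°: 91 + 180 = 271°
square ↓ −90°: 271 − 90 = 181°

181°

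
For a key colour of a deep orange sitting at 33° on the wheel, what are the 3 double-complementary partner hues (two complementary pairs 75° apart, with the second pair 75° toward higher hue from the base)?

A rectangular tetradic uses two complementary pairs 75° apart: offsets 0°, 75°, 180°, 255°.
33 + 75 = 108°
33 + 180 = 213°
33 + 255 = 288°

108°, 213°, and 288°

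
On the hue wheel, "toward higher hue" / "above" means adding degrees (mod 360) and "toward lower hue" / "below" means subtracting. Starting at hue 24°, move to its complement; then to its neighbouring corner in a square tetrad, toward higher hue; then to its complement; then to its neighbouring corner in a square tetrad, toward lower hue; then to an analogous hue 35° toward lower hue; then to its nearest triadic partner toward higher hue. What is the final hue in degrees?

+180° (complement): 24 + 180 = 204°
+90° (square ↑): 204 + 90 = 294°
+180° (complement): 294 + 180 = 474 → 474 − 360 = 114°
−90° (square ↓): 114 − 90 = 24°
−35° (analog 35° ↓): 24 − 35 = -11 → -11 + 360 = 349°
+120° (triadic ↑): 349 + 120 = 469 → 469 − 360 = 109°

109°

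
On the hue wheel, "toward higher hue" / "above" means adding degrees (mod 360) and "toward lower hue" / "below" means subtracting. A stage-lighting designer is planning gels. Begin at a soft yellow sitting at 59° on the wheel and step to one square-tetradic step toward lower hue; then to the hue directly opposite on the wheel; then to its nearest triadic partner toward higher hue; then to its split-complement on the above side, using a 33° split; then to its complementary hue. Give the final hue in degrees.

302°

−90° (square ↓): 59 − 90 = -31 → -31 + 360 = 329°
+180° (complement): 329 + 180 = 509 → 509 − 360 = 149°
+120° (triadic ↑): 149 + 120 = 269°
+213° (split-comp 33° ↑): 269 + 213 = 482 → 482 − 360 = 122°
+180° (complement): 122 + 180 = 302°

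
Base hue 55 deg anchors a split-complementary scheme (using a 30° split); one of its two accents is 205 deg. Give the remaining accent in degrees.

265°

Split-complementary hues sit 30° either side of the complement.
Complement of the base 55°: 55 + 180 = 235°
The given accent 205° is 30° one side of 235°; the other accent sits 30° the other side: 235 + 30 = 265°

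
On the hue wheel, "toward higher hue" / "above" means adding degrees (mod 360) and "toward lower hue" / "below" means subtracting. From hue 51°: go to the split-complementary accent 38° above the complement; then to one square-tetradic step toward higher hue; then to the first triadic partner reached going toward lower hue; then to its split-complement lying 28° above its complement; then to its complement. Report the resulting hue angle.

267°

51 + 218 = 269°   (split-comp 38° ↑)
269 + 90 = 359°   (square ↑)
359 − 120 = 239°   (triadic ↓)
239 + 208 = 447 → 447 − 360 = 87°   (split-comp 28° ↑)
87 + 180 = 267°   (complement)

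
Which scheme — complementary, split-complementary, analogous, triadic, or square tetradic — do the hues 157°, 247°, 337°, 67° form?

square tetradic

Sort the hues: 67°, 157°, 247°, 337°.
Successive gaps around the wheel: 90°, 90°, 90°, 90°.
Four hues every 90° form a square tetradic scheme.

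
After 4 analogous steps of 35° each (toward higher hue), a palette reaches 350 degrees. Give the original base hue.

210°

4 steps of 35° (toward higher hue) give a net shift of +140°.
Start = end − shift: 350 − 140 = 210°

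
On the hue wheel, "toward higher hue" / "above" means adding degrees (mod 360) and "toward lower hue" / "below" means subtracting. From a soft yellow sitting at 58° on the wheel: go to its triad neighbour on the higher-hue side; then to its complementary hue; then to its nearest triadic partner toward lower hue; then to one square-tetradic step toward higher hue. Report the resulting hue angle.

328°

58 + 120 = 178°   (triadic ↑)
178 + 180 = 358°   (complement)
358 − 120 = 238°   (triadic ↓)
238 + 90 = 328°   (square ↑)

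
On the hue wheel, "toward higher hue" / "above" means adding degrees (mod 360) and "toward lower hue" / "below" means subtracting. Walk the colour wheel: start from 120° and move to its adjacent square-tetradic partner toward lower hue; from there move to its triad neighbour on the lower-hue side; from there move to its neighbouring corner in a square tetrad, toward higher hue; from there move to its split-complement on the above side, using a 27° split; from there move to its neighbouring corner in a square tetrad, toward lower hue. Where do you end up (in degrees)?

−90° (square ↓): 120 − 90 = 30°
−120° (triadic ↓): 30 − 120 = -90 → -90 + 360 = 270°
+90° (square ↑): 270 + 90 = 360 → 360 − 360 = 0°
+207° (split-comp 27° ↑): 0 + 207 = 207°
−90° (square ↓): 207 − 90 = 117°

117°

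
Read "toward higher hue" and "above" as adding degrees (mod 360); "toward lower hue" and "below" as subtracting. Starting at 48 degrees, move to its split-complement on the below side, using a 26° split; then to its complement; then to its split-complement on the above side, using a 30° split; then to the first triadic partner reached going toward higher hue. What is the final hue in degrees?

48 + 154 = 202°   (split-comp 26° ↓)
202 + 180 = 382 → 382 − 360 = 22°   (complement)
22 + 210 = 232°   (split-comp 30° ↑)
232 + 120 = 352°   (triadic ↑)

352°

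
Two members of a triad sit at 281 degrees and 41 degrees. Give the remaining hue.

A triad spaces three hues 120° apart.
The full set is {41°, 161°, 281°}.

161°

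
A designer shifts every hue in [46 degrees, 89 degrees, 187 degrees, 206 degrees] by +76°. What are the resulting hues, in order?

122°, 165°, 263°, 282°

46 + 76 = 122°
89 + 76 = 165°
187 + 76 = 263°
206 + 76 = 282°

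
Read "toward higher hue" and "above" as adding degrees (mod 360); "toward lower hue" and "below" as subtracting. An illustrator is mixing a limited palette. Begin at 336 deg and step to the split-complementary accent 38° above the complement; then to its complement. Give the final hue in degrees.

14°

336 + 218 = 554 → 554 − 360 = 194°   (split-comp 38° ↑)
194 + 180 = 374 → 374 − 360 = 14°   (complement)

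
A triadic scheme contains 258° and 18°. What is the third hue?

138°

A triad spaces three hues 120° apart.
The full set is {18°, 138°, 258°}.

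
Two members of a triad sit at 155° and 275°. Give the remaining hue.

35°

A triad spaces three hues 120° apart.
The full set is {35°, 155°, 275°}.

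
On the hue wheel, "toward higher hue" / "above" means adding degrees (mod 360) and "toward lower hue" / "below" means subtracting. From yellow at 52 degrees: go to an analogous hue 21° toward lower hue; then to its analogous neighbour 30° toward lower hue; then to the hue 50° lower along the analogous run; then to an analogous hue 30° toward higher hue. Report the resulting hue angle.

341°

−21° (analog 21° ↓): 52 − 21 = 31°
−30° (analog 30° ↓): 31 − 30 = 1°
−50° (analog 50° ↓): 1 − 50 = -49 → -49 + 360 = 311°
+30° (analog 30° ↑): 311 + 30 = 341°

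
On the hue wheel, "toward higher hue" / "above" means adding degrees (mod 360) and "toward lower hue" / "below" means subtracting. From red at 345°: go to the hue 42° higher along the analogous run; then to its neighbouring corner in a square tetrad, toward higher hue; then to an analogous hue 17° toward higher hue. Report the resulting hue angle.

134°

+42° (analog 42° ↑): 345 + 42 = 387 → 387 − 360 = 27°
+90° (square ↑): 27 + 90 = 117°
+17° (analog 17° ↑): 117 + 17 = 134°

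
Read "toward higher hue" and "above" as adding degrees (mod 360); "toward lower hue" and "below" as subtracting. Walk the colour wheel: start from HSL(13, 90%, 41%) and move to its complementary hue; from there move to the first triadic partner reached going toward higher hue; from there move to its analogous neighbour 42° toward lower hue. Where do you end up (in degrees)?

13 + 180 = 193°   (complement)
193 + 120 = 313°   (triadic ↑)
313 − 42 = 271°   (analog 42° ↓)

271°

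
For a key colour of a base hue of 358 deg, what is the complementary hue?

178°

358 + 180 = 538 → 538 − 360 = 178°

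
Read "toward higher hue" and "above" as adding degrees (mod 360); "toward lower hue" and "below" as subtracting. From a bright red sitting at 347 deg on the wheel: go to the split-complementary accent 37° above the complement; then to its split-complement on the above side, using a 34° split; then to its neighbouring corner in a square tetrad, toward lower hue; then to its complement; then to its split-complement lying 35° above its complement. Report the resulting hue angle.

3°

+217° (split-comp 37° ↑): 347 + 217 = 564 → 564 − 360 = 204°
+214° (split-comp 34° ↑): 204 + 214 = 418 → 418 − 360 = 58°
−90° (square ↓): 58 − 90 = -32 → -32 + 360 = 328°
+180° (complement): 328 + 180 = 508 → 508 − 360 = 148°
+215° (split-comp 35° ↑): 148 + 215 = 363 → 363 − 360 = 3°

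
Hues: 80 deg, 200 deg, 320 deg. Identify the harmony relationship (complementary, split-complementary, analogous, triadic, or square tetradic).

triadic

Sort the hues: 80°, 200°, 320°.
Successive gaps around the wheel: 120°, 120°, 120°.
Three hues equally spaced 120° apart form a triad.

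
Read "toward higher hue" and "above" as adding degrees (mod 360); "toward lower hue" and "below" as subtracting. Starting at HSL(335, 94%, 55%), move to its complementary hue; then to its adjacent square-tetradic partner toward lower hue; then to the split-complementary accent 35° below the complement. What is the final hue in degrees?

210°

+180° (complement): 335 + 180 = 515 → 515 − 360 = 155°
−90° (square ↓): 155 − 90 = 65°
+145° (split-comp 35° ↓): 65 + 145 = 210°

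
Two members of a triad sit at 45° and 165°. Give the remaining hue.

A triad spaces three hues 120° apart.
The full set is {45°, 165°, 285°}.

285°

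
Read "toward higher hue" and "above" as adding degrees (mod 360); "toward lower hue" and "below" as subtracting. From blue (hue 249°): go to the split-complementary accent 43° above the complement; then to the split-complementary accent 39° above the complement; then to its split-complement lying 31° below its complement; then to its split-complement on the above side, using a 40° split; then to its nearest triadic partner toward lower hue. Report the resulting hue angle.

249 + 223 = 472 → 472 − 360 = 112°   (split-comp 43° ↑)
112 + 219 = 331°   (split-comp 39° ↑)
331 + 149 = 480 → 480 − 360 = 120°   (split-comp 31° ↓)
120 + 220 = 340°   (split-comp 40° ↑)
340 − 120 = 220°   (triadic ↓)

220°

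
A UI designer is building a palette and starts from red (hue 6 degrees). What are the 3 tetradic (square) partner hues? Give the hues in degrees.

A square tetradic scheme places four hues every 90°.
6 + 90 = 96°
6 + 180 = 186°
6 + 270 = 276°

96°, 186°, 276°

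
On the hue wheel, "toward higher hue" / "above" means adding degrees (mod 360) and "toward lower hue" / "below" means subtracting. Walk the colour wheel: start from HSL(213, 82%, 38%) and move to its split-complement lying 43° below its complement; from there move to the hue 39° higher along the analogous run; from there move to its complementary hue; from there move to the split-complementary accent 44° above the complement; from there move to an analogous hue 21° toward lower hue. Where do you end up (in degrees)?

split-comp 43° ↓ +137°: 213 + 137 = 350°
analog 39° ↑ +39°: 350 + 39 = 389 → 389 − 360 = 29°
complement +180°: 29 + 180 = 209°
split-comp 44° ↑ +224°: 209 + 224 = 433 → 433 − 360 = 73°
analog 21° ↓ −21°: 73 − 21 = 52°

52°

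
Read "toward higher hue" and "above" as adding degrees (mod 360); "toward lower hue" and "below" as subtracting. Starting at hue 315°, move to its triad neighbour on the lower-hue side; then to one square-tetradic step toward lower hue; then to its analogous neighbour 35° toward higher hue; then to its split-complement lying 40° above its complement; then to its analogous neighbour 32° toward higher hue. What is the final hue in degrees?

32°

−120° (triadic ↓): 315 − 120 = 195°
−90° (square ↓): 195 − 90 = 105°
+35° (analog 35° ↑): 105 + 35 = 140°
+220° (split-comp 40° ↑): 140 + 220 = 360 → 360 − 360 = 0°
+32° (analog 32° ↑): 0 + 32 = 32°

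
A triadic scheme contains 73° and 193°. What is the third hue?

A triad spaces three hues 120° apart.
The full set is {73°, 193°, 313°}.

313°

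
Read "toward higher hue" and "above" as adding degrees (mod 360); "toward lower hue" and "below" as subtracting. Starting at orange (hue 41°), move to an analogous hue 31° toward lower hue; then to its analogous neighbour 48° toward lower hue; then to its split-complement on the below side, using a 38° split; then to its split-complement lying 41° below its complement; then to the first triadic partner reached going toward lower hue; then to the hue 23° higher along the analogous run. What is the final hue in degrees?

146°

analog 31° ↓ −31°: 41 − 31 = 10°
analog 48° ↓ −48°: 10 − 48 = -38 → -38 + 360 = 322°
split-comp 38° ↓ +142°: 322 + 142 = 464 → 464 − 360 = 104°
split-comp 41° ↓ +139°: 104 + 139 = 243°
triadic ↓ −120°: 243 − 120 = 123°
analog 23° ↑ +23°: 123 + 23 = 146°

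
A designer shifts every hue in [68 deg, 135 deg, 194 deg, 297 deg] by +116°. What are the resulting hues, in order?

184°, 251°, 310°, 53°

68 + 116 = 184°
135 + 116 = 251°
194 + 116 = 310°
297 + 116 = 413 → 413 − 360 = 53°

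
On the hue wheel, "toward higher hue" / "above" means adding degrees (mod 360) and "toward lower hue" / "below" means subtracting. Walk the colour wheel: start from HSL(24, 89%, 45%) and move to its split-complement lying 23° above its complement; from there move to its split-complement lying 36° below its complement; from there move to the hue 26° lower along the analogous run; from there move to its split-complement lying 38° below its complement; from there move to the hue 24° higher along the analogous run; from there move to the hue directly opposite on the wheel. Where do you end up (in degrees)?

331°

24 + 203 = 227°   (split-comp 23° ↑)
227 + 144 = 371 → 371 − 360 = 11°   (split-comp 36° ↓)
11 − 26 = -15 → -15 + 360 = 345°   (analog 26° ↓)
345 + 142 = 487 → 487 − 360 = 127°   (split-comp 38° ↓)
127 + 24 = 151°   (analog 24° ↑)
151 + 180 = 331°   (complement)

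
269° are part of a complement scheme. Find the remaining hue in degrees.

The complement sits 180° across the wheel.
The full set through 269° is {89°, 269°}.
Given {269°}, the missing hue is 89°.

89°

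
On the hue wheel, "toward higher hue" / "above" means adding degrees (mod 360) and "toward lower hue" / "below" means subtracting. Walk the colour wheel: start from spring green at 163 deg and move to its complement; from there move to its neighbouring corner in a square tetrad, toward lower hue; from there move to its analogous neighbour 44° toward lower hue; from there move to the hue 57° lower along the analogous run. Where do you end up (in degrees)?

152°

+180° (complement): 163 + 180 = 343°
−90° (square ↓): 343 − 90 = 253°
−44° (analog 44° ↓): 253 − 44 = 209°
−57° (analog 57° ↓): 209 − 57 = 152°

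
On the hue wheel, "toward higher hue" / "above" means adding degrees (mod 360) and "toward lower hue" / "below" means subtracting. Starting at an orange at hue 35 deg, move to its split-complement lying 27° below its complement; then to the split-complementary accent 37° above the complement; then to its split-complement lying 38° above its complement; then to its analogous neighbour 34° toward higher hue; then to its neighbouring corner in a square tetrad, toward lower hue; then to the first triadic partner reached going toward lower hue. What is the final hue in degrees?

87°

35 + 153 = 188°   (split-comp 27° ↓)
188 + 217 = 405 → 405 − 360 = 45°   (split-comp 37° ↑)
45 + 218 = 263°   (split-comp 38° ↑)
263 + 34 = 297°   (analog 34° ↑)
297 − 90 = 207°   (square ↓)
207 − 120 = 87°   (triadic ↓)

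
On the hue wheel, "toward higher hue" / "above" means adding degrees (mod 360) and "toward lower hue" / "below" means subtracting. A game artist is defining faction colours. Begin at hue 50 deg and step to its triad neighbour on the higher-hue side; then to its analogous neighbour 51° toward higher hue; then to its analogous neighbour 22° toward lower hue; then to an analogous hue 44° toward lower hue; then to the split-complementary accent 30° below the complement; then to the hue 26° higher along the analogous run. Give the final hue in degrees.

+120° (triadic ↑): 50 + 120 = 170°
+51° (analog 51° ↑): 170 + 51 = 221°
−22° (analog 22° ↓): 221 − 22 = 199°
−44° (analog 44° ↓): 199 − 44 = 155°
+150° (split-comp 30° ↓): 155 + 150 = 305°
+26° (analog 26° ↑): 305 + 26 = 331°

331°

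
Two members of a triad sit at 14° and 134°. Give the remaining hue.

A triad spaces three hues 120° apart.
The full set is {14°, 134°, 254°}.

254°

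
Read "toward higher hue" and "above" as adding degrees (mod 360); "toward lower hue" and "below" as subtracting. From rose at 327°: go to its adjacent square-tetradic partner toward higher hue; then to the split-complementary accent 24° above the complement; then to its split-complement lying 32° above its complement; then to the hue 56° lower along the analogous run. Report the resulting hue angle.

327 + 90 = 417 → 417 − 360 = 57°   (square ↑)
57 + 204 = 261°   (split-comp 24° ↑)
261 + 212 = 473 → 473 − 360 = 113°   (split-comp 32° ↑)
113 − 56 = 57°   (analog 56° ↓)

57°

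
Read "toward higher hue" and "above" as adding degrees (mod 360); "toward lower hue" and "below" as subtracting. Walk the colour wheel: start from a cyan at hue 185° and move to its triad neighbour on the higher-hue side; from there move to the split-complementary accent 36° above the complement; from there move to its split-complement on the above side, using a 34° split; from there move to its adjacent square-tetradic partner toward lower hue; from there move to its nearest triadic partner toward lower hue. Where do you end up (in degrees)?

165°

185 + 120 = 305°   (triadic ↑)
305 + 216 = 521 → 521 − 360 = 161°   (split-comp 36° ↑)
161 + 214 = 375 → 375 − 360 = 15°   (split-comp 34° ↑)
15 − 90 = -75 → -75 + 360 = 285°   (square ↓)
285 − 120 = 165°   (triadic ↓)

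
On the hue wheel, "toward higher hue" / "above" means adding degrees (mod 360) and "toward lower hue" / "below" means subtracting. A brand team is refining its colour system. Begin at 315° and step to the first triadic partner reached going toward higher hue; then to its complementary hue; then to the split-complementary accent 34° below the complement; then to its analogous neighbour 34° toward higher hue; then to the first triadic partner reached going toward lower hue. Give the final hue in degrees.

315°

triadic ↑ +120°: 315 + 120 = 435 → 435 − 360 = 75°
complement +180°: 75 + 180 = 255°
split-comp 34° ↓ +146°: 255 + 146 = 401 → 401 − 360 = 41°
analog 34° ↑ +34°: 41 + 34 = 75°
triadic ↓ −120°: 75 − 120 = -45 → -45 + 360 = 315°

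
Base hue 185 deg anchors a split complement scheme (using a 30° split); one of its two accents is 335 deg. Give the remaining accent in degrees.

Split-complementary hues sit 30° either side of the complement.
Complement of the base 185°: 185 + 180 = 365 → 365 − 360 = 5°
The given accent 335° is 30° one side of 5°; the other accent sits 30° the other side: 5 + 30 = 35°

35°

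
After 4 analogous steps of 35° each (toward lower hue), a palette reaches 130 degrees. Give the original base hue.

4 steps of 35° (toward lower hue) give a net shift of −140°.
Start = end − shift: 130 + 140 = 270°

270°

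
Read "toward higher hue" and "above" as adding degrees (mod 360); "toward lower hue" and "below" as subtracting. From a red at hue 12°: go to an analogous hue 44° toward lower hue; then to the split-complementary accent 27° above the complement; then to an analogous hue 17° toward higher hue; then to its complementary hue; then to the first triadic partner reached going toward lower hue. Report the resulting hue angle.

252°

analog 44° ↓ −44°: 12 − 44 = -32 → -32 + 360 = 328°
split-comp 27° ↑ +207°: 328 + 207 = 535 → 535 − 360 = 175°
analog 17° ↑ +17°: 175 + 17 = 192°
complement +180°: 192 + 180 = 372 → 372 − 360 = 12°
triadic ↓ −120°: 12 − 120 = -108 → -108 + 360 = 252°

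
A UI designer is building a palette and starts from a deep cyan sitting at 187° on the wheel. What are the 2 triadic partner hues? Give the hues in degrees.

A triad places three hues 120° apart.
187 + 120 = 307°
187 + 240 = 427 → 427 − 360 = 67°

307° and 67°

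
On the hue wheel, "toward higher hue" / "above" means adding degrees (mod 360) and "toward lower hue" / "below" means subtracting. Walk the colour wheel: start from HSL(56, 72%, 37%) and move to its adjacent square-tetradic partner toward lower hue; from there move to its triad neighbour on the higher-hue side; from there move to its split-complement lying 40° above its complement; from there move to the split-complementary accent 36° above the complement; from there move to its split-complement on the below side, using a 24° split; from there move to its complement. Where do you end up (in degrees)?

138°

square ↓ −90°: 56 − 90 = -34 → -34 + 360 = 326°
triadic ↑ +120°: 326 + 120 = 446 → 446 − 360 = 86°
split-comp 40° ↑ +220°: 86 + 220 = 306°
split-comp 36° ↑ +216°: 306 + 216 = 522 → 522 − 360 = 162°
split-comp 24° ↓ +156°: 162 + 156 = 318°
complement +180°: 318 + 180 = 498 → 498 − 360 = 138°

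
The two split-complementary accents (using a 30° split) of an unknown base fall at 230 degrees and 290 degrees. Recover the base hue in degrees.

80°

The accents sit 30° either side of the complement, so the complement is their short-arc midpoint on the wheel.
Short-arc midpoint of 230° and 290°: 260°.
Base is 180° from the complement: 260 − 180 = 80°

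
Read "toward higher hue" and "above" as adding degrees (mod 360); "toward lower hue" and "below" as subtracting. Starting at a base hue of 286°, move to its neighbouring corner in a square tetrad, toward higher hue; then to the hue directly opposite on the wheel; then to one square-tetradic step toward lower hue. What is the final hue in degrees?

286 + 90 = 376 → 376 − 360 = 16°   (square ↑)
16 + 180 = 196°   (complement)
196 − 90 = 106°   (square ↓)

106°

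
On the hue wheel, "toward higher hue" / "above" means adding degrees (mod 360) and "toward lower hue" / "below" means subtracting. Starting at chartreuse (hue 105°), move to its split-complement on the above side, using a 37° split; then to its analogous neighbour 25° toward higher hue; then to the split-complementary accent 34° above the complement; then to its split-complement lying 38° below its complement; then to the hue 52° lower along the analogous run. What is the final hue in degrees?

291°

105 + 217 = 322°   (split-comp 37° ↑)
322 + 25 = 347°   (analog 25° ↑)
347 + 214 = 561 → 561 − 360 = 201°   (split-comp 34° ↑)
201 + 142 = 343°   (split-comp 38° ↓)
343 − 52 = 291°   (analog 52° ↓)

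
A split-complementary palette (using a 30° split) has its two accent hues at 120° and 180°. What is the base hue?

The accents sit 30° either side of the complement, so the complement is their short-arc midpoint on the wheel.
Short-arc midpoint of 120° and 180°: 150°.
Base is 180° from the complement: 150 − 180 = -30 → -30 + 360 = 330°

330°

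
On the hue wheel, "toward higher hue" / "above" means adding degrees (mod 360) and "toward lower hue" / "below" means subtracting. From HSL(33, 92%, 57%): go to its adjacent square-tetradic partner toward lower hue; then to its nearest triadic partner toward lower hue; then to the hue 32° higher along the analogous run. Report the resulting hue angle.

33 − 90 = -57 → -57 + 360 = 303°   (square ↓)
303 − 120 = 183°   (triadic ↓)
183 + 32 = 215°   (analog 32° ↑)

215°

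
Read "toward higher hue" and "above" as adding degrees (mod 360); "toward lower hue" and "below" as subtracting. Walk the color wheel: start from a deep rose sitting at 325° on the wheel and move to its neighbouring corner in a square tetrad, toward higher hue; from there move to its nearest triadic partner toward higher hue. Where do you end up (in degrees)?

175°

325 + 90 = 415 → 415 − 360 = 55°   (square ↑)
55 + 120 = 175°   (triadic ↑)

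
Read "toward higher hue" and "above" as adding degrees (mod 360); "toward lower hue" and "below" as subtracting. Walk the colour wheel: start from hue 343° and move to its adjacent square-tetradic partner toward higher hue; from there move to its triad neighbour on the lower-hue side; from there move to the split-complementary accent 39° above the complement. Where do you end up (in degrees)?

square ↑ +90°: 343 + 90 = 433 → 433 − 360 = 73°
triadic ↓ −120°: 73 − 120 = -47 → -47 + 360 = 313°
split-comp 39° ↑ +219°: 313 + 219 = 532 → 532 − 360 = 172°

172°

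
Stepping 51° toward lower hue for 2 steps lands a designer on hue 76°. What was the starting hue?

178°

2 steps of 51° (toward lower hue) give a net shift of −102°.
Start = end − shift: 76 + 102 = 178°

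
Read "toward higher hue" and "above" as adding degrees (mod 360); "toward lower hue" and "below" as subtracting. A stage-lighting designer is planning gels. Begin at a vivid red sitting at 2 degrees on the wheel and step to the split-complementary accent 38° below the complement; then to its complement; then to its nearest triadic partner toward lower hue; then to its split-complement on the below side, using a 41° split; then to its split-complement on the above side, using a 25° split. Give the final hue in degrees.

2 + 142 = 144°   (split-comp 38° ↓)
144 + 180 = 324°   (complement)
324 − 120 = 204°   (triadic ↓)
204 + 139 = 343°   (split-comp 41° ↓)
343 + 205 = 548 → 548 − 360 = 188°   (split-comp 25° ↑)

188°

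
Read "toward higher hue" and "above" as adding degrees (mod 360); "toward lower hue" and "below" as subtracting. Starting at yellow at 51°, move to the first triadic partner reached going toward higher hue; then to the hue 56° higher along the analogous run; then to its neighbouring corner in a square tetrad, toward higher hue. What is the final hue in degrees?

+120° (triadic ↑): 51 + 120 = 171°
+56° (analog 56° ↑): 171 + 56 = 227°
+90° (square ↑): 227 + 90 = 317°

317°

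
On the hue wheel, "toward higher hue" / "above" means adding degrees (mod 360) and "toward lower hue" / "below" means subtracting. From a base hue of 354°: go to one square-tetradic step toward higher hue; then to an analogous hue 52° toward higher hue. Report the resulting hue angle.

136°

+90° (square ↑): 354 + 90 = 444 → 444 − 360 = 84°
+52° (analog 52° ↑): 84 + 52 = 136°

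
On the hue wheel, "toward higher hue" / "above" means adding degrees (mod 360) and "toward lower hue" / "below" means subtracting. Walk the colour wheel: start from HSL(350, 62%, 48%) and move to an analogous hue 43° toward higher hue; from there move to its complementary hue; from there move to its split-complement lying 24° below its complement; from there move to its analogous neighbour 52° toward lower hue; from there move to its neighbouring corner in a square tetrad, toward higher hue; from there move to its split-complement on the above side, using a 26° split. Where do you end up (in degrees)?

253°

350 + 43 = 393 → 393 − 360 = 33°   (analog 43° ↑)
33 + 180 = 213°   (complement)
213 + 156 = 369 → 369 − 360 = 9°   (split-comp 24° ↓)
9 − 52 = -43 → -43 + 360 = 317°   (analog 52° ↓)
317 + 90 = 407 → 407 − 360 = 47°   (square ↑)
47 + 206 = 253°   (split-comp 26° ↑)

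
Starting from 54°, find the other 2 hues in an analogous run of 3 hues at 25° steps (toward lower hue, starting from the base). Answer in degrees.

54 − 25 = 29°
54 − 50 = 4°

29° and 4°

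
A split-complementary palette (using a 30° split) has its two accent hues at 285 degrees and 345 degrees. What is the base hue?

The accents sit 30° either side of the complement, so the complement is their short-arc midpoint on the wheel.
Short-arc midpoint of 285° and 345°: 315°.
Base is 180° from the complement: 315 − 180 = 135°

135°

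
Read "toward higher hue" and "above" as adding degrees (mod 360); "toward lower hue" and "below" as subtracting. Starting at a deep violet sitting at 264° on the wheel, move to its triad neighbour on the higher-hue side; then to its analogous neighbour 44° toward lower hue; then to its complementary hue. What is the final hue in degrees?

160°

+120° (triadic ↑): 264 + 120 = 384 → 384 − 360 = 24°
−44° (analog 44° ↓): 24 − 44 = -20 → -20 + 360 = 340°
+180° (complement): 340 + 180 = 520 → 520 − 360 = 160°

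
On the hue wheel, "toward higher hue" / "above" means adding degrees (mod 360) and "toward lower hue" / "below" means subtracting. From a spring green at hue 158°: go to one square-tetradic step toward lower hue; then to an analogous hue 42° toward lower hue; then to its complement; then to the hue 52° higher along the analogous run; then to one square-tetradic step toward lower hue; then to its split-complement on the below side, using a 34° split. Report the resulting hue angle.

square ↓ −90°: 158 − 90 = 68°
analog 42° ↓ −42°: 68 − 42 = 26°
complement +180°: 26 + 180 = 206°
analog 52° ↑ +52°: 206 + 52 = 258°
square ↓ −90°: 258 − 90 = 168°
split-comp 34° ↓ +146°: 168 + 146 = 314°

314°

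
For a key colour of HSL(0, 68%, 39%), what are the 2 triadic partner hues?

A triad places three hues 120° apart.
0 + 120 = 120°
0 + 240 = 240°

120° and 240°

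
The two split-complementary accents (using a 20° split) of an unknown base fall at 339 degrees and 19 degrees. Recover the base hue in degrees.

The accents sit 20° either side of the complement, so the complement is their short-arc midpoint on the wheel.
Short-arc midpoint of 339° and 19°: 359°.
Base is 180° from the complement: 359 − 180 = 179°

179°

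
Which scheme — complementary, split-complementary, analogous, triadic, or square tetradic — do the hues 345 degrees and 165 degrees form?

Sort the hues: 165°, 345°.
Successive gaps around the wheel: 180°, 180°.
Two hues 180° apart are complementary.

complementary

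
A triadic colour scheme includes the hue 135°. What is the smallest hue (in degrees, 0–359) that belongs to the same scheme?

A triad places three hues 120° apart.
The full set through 135° is {15°, 135°, 255°}.

15°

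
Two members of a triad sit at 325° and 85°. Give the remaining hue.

205°

A triad spaces three hues 120° apart.
The full set is {85°, 205°, 325°}.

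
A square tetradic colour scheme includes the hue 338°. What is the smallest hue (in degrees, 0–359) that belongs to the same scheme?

68°

A square tetradic scheme places four hues every 90°.
The full set through 338° is {68°, 158°, 248°, 338°}.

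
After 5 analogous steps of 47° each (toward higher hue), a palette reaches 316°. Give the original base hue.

5 steps of 47° (toward higher hue) give a net shift of +235°.
Start = end − shift: 316 − 235 = 81°

81°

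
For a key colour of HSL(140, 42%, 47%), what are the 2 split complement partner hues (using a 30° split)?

290° and 350°

Complement of 140 deg: 140 + 180 = 320°
320 − 30 = 290°
320 + 30 = 350°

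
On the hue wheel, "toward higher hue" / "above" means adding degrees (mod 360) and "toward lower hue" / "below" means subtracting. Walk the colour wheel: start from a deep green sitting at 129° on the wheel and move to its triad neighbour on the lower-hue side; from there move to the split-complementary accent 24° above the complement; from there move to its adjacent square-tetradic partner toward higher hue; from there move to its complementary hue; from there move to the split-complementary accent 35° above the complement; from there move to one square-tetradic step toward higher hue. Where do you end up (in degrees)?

triadic ↓ −120°: 129 − 120 = 9°
split-comp 24° ↑ +204°: 9 + 204 = 213°
square ↑ +90°: 213 + 90 = 303°
complement +180°: 303 + 180 = 483 → 483 − 360 = 123°
split-comp 35° ↑ +215°: 123 + 215 = 338°
square ↑ +90°: 338 + 90 = 428 → 428 − 360 = 68°

68°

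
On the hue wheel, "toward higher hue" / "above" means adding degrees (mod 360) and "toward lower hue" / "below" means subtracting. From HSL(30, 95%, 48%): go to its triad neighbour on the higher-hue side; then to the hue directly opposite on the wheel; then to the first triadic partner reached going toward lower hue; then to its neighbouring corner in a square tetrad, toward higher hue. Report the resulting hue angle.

+120° (triadic ↑): 30 + 120 = 150°
+180° (complement): 150 + 180 = 330°
−120° (triadic ↓): 330 − 120 = 210°
+90° (square ↑): 210 + 90 = 300°

300°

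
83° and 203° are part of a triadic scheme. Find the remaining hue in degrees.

323°

A triad places three hues 120° apart.
The full set through 83° is {83°, 203°, 323°}.
Given {83°, 203°}, the missing hue is 323°.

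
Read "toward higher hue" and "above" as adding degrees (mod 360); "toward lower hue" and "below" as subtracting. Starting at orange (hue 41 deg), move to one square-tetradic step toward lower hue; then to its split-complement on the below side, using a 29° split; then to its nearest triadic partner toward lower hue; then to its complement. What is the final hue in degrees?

−90° (square ↓): 41 − 90 = -49 → -49 + 360 = 311°
+151° (split-comp 29° ↓): 311 + 151 = 462 → 462 − 360 = 102°
−120° (triadic ↓): 102 − 120 = -18 → -18 + 360 = 342°
+180° (complement): 342 + 180 = 522 → 522 − 360 = 162°

162°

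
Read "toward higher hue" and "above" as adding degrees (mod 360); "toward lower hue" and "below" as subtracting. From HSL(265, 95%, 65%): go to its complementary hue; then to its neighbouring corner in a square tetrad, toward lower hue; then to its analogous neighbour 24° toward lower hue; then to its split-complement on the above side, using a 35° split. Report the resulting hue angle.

186°

+180° (complement): 265 + 180 = 445 → 445 − 360 = 85°
−90° (square ↓): 85 − 90 = -5 → -5 + 360 = 355°
−24° (analog 24° ↓): 355 − 24 = 331°
+215° (split-comp 35° ↑): 331 + 215 = 546 → 546 − 360 = 186°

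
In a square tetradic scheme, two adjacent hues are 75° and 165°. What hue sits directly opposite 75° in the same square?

255°

A square tetradic scheme places four hues 90° apart; opposite corners are 180° apart.
75 + 180 = 255°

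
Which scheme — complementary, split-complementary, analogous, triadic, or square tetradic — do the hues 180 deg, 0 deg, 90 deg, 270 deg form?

square tetradic

Sort the hues: 0°, 90°, 180°, 270°.
Successive gaps around the wheel: 90°, 90°, 90°, 90°.
Four hues every 90° form a square tetradic scheme.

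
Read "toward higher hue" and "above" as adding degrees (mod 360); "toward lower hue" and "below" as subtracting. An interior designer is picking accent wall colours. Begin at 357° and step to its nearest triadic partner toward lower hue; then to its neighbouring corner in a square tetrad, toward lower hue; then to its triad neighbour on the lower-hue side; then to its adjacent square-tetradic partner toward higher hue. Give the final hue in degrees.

triadic ↓ −120°: 357 − 120 = 237°
square ↓ −90°: 237 − 90 = 147°
triadic ↓ −120°: 147 − 120 = 27°
square ↑ +90°: 27 + 90 = 117°

117°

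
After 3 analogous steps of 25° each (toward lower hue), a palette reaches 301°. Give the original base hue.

3 steps of 25° (toward lower hue) give a net shift of −75°.
Start = end − shift: 301 + 75 = 376 → 376 − 360 = 16°

16°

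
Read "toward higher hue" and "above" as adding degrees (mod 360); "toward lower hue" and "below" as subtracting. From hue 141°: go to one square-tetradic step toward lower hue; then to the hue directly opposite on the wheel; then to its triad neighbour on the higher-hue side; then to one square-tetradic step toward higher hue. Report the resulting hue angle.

81°

square ↓ −90°: 141 − 90 = 51°
complement +180°: 51 + 180 = 231°
triadic ↑ +120°: 231 + 120 = 351°
square ↑ +90°: 351 + 90 = 441 → 441 − 360 = 81°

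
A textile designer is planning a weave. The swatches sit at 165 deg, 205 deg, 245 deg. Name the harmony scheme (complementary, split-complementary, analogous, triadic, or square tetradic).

analogous

Sort the hues: 165°, 205°, 245°.
Successive gaps around the wheel: 40°, 40°, 280°.
A run of hues at equal small steps (40°) with one large closing gap is an analogous group.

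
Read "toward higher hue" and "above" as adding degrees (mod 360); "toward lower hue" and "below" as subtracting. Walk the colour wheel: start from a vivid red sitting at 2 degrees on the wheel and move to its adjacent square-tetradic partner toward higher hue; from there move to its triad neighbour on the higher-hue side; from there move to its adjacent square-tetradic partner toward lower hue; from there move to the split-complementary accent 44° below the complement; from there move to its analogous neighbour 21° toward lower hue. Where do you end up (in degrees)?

2 + 90 = 92°   (square ↑)
92 + 120 = 212°   (triadic ↑)
212 − 90 = 122°   (square ↓)
122 + 136 = 258°   (split-comp 44° ↓)
258 − 21 = 237°   (analog 21° ↓)

237°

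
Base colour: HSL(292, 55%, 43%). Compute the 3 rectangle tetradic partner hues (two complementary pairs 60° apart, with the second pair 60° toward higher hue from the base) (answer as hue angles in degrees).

A rectangular tetradic uses two complementary pairs 60° apart: offsets 0°, 60°, 180°, 240°.
292 + 60 = 352°
292 + 180 = 472 → 472 − 360 = 112°
292 + 240 = 532 → 532 − 360 = 172°

352°, 112°, and 172°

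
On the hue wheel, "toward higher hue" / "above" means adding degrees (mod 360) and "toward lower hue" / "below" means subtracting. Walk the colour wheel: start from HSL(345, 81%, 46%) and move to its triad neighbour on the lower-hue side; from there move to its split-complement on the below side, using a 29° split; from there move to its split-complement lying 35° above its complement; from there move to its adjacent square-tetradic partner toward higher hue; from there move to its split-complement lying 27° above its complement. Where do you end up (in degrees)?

triadic ↓ −120°: 345 − 120 = 225°
split-comp 29° ↓ +151°: 225 + 151 = 376 → 376 − 360 = 16°
split-comp 35° ↑ +215°: 16 + 215 = 231°
square ↑ +90°: 231 + 90 = 321°
split-comp 27° ↑ +207°: 321 + 207 = 528 → 528 − 360 = 168°

168°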